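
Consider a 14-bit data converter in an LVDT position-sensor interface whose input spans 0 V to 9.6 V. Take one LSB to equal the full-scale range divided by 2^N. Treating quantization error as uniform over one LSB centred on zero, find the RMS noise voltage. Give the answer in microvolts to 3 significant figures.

Full-scale range = 9.6 V.
LSB = 9.6 V / 2^14 = 0.58594 mV.
RMS of a uniform error over width LSB is LSB/√12 = 169 µV.

169 µV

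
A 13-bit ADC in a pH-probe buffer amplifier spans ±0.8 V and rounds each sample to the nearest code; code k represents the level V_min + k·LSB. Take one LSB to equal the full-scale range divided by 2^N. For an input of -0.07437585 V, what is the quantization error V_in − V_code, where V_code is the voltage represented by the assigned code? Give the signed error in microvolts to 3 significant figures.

Range = 0.8 − (-0.8) = 1.6 V. LSB = 1.6 V / 2^13 ≈ 195.3 µV.
(V_in − V_min)/LSB = (-0.07437585 − (-0.8)) × 8192/1.6 = 3715.1956 → nearest code k = 3715.
Reconstructed level: -0.8 + 3715 × 1.6/8192 V = -0.07441406250 V.
Error = V_in − V_code = -0.07437585 − (-0.07441406250) = +38.2 µV.

+38.2 µV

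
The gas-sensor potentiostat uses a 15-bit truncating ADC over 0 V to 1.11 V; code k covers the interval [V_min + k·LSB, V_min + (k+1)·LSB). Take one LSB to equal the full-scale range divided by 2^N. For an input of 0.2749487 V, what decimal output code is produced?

Span = 1.11 V. LSB = 1.11 V / 2^15 ≈ 33.87 µV.
V_in − V_min = 0.2749487 − (0) = 0.2749487 V.
Divide by LSB: 0.2749487 × 32768/1.11 = 8116.6838.
Truncating gives code 8116.

8116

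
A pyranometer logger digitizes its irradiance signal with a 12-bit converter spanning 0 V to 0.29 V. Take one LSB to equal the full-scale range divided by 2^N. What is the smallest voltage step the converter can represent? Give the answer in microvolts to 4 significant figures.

70.80 µV

Span = 0.29 V.
There are 2^12 = 4096 steps.
One LSB is 0.29 V / 4096 = 70.80 µV.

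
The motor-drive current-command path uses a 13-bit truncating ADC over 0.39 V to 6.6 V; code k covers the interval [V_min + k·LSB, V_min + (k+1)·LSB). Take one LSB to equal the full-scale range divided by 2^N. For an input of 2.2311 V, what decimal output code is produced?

2428

Span: 6.6 V − (0.39 V) = 6.21 V. LSB = 6.21 V / 2^13 ≈ 0.7581 mV.
V_in − V_min = 2.2311 − (0.39) = 1.8411 V.
Divide by LSB: 1.8411 × 8192/6.21 = 2428.7103.
Truncating gives code 2428.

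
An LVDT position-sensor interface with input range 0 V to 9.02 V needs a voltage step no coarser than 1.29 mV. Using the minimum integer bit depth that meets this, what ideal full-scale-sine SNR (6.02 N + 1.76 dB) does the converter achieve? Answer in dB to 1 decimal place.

80.0 dB

Span = 9.02 V.
9.02 V / 1.29 mV = 6992. Since 2^12 = 4096 and 2^13 = 8192, N = 13.
Ideal SNR at N = 13: 6.02·13 + 1.76 = 80.0 dB.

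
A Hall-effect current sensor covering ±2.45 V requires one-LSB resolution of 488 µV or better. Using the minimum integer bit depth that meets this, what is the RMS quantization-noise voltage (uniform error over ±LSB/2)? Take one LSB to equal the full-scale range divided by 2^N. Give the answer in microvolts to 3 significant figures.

Full-scale range = 2.45 V − (-2.45 V) = 4.9 V.
Need 2^N ≥ 4.9 V / 488 µV = 10040 → N_min = 14.
LSB = 4.9 V / 2^14 = 299.07 µV.
RMS noise = LSB/√12 = 86.3 µV.

86.3 µV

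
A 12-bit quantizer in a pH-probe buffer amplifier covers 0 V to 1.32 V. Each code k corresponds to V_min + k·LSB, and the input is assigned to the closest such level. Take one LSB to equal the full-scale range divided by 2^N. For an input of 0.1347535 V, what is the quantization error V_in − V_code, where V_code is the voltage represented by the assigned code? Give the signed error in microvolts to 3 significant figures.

+46.5 µV

Range is 1.32 V. LSB = 1.32 V / 2^12 ≈ 322.3 µV.
(0.1347535 − (0)) / LSB = 0.1347535 × 4096/1.32 = 418.1442. Nearest integer: k = 418.
V_code = 0 + (418/4096) × 1.32 = 0.1347070313 V.
e = 0.1347535 − (0.1347070313) = +46.5 µV.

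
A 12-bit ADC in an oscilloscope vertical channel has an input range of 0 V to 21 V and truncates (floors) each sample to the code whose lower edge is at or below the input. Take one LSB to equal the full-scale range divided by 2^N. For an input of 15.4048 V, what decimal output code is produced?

3004

Span = 21 V. LSB = 21 V / 2^12 ≈ 5.127 mV.
(V_in − V_min) × 2^12/range = (15.4048 − (0)) × 4096/21 = 3004.670.
Floor → code = 3004.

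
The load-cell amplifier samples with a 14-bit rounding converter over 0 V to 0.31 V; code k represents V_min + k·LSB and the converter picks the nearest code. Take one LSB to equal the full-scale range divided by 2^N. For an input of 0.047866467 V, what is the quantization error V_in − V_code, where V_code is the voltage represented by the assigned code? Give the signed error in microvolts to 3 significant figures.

−3.41 µV

V_FS = 0.31 V. LSB = 0.31 V / 2^14 ≈ 18.92 µV.
Position in LSBs: (0.047866467 − (0)) × 16384/0.31 = 2529.8200; rounding gives k = 2530.
V_code = 0 + (2530/16384) × 0.31 = 0.047869873047 V.
e = 0.047866467 − (0.047869873047) = −3.41 µV.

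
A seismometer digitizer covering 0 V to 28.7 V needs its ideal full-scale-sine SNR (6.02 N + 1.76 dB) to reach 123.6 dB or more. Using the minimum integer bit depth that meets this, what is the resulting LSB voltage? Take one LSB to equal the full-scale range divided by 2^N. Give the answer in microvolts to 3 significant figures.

13.7 µV

Range is 28.7 V.
Required N = ⌈(123.6 − 1.76)/6.02⌉ = ⌈20.239⌉ = 21.
LSB = 28.7 V ÷ 2^21 = 28.7/2097152 V = 13.7 µV.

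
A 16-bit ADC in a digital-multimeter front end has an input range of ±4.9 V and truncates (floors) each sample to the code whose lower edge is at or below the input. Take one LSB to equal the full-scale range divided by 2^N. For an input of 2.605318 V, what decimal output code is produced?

Range = 4.9 − (-4.9) = 9.8 V. LSB = 9.8 V / 2^16 ≈ 149.5 µV.
code = ⌊(V_in − V_min)/LSB⌋ = ⌊(V_in − V_min) × 2^16 / range⌋
     = ⌊(2.605318 − (-4.9)) × 65536 / 9.8⌋ = ⌊7.505318 × 65536/9.8⌋
     = ⌊50190.665⌋ = 50190.

50190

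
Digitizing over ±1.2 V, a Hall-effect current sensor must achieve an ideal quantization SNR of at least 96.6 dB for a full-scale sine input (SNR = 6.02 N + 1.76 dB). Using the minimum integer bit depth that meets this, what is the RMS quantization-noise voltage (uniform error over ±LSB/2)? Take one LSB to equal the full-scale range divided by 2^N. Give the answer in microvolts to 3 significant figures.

10.6 µV

Full-scale range = 1.2 V − (-1.2 V) = 2.4 V.
Required N = ⌈(96.6 − 1.76)/6.02⌉ = ⌈15.754⌉ = 16.
Step size = 2.4/65536 V = 36.621 µV.
V_rms = LSB/√12 = 10.6 µV.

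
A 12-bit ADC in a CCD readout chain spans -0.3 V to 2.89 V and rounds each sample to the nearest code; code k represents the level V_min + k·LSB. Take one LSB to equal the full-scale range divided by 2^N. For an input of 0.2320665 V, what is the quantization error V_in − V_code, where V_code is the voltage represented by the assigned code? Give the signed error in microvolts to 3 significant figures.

Range = 2.89 − (-0.3) = 3.19 V. LSB = 3.19 V / 2^12 ≈ 0.7788 mV.
Position in LSBs: (0.2320665 − (-0.3)) × 4096/3.19 = 683.1801; rounding gives k = 683.
Reconstructed level: -0.3 + 683 × 3.19/4096 V = 0.2319262695 V.
V_in − V_code = 0.2320665 − (0.2319262695) = +140 µV.

+140 µV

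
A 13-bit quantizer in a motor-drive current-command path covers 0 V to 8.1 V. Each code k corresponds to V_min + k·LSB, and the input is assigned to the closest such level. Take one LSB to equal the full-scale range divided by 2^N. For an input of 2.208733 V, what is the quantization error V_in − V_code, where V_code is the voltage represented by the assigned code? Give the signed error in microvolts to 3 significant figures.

−178 µV

Full-scale range = 8.1 V. LSB = 8.1 V / 2^13 ≈ 0.9888 mV.
Position in LSBs: (2.208733 − (0)) × 8192/8.1 = 2233.8198; rounding gives k = 2234.
V_code = V_min + k × range/2^13 = 0 + 2234 × 8.1/8192 = 2.208911133 V.
V_in − V_code = 2.208733 − (2.208911133) = −178 µV.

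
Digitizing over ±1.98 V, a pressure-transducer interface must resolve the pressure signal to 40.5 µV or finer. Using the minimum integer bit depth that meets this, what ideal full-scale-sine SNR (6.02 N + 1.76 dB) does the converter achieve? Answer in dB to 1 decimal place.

104.1 dB

Full-scale range = 1.98 V − (-1.98 V) = 3.96 V.
Levels needed ≥ 3.96/40.5 µV = 97780. 2^17 = 131072 suffices, so N_min = 17.
SNR = 6.02 × 17 + 1.76 = 104.10 dB.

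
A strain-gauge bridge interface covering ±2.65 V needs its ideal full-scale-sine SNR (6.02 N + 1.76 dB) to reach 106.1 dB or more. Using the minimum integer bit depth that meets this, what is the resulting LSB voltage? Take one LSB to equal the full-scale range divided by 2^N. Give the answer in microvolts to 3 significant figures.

The full-scale span is 2.65 − (-2.65) = 5.3 V.
Required N = ⌈(106.1 − 1.76)/6.02⌉ = ⌈17.332⌉ = 18.
LSB = 5.3 V / 2^18 = 20.2 µV.

20.2 µV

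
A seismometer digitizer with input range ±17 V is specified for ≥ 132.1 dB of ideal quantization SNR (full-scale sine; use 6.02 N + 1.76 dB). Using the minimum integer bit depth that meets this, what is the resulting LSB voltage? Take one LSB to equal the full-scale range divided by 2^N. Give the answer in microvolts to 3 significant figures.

The full-scale span is 17 − (-17) = 34 V.
N ≥ (132.1 − 1.76)/6.02 = 21.651 → N_min = 22.
LSB = 34 V ÷ 2^22 = 34/4194304 V = 8.11 µV.

8.11 µV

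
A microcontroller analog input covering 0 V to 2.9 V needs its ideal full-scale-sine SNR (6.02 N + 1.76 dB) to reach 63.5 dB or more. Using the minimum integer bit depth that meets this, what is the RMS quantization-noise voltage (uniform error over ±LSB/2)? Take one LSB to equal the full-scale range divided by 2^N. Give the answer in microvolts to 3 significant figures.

Span = 2.9 V.
Required N = ⌈(63.5 − 1.76)/6.02⌉ = ⌈10.256⌉ = 11.
LSB = 2.9 V ÷ 2^11 = 2.9/2048 V = 1.4160 mV.
RMS noise = LSB/√12 = 409 µV.

409 µV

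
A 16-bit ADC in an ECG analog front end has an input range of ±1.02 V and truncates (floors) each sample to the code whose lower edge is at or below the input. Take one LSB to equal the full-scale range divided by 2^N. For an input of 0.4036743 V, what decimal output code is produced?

45736

Span: 1.02 V − (-1.02 V) = 2.04 V. LSB = 2.04 V / 2^16 ≈ 31.13 µV.
code = ⌊(V_in − V_min)/LSB⌋ = ⌊(V_in − V_min) × 2^16 / range⌋
     = ⌊(0.4036743 − (-1.02)) × 65536 / 2.04⌋ = ⌊1.4236743 × 65536/2.04⌋
     = ⌊45736.235⌋ = 45736.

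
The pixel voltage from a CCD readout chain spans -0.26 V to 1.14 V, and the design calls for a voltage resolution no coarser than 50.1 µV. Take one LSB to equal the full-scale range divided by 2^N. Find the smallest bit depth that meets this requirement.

15 bits

Full-scale range = 1.14 V − (-0.26 V) = 1.4 V.
Required number of levels: 1.4/50.1 µV = 27944; smallest N with 2^N ≥ that is 15.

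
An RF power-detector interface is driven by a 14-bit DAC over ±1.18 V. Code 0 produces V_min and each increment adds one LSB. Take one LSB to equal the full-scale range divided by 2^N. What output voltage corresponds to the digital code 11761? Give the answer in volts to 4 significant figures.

0.5141 V

Span: 1.18 V − (-1.18 V) = 2.36 V. LSB = 2.36 V / 2^14.
V_out = -1.18 + 11761 × (2.36/16384) V
      = -1.18 V + 1.69409 V = 0.514089 V.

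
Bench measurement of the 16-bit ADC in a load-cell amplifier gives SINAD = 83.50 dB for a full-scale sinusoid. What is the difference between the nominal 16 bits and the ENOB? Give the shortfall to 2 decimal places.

Effective bits = (83.50 − 1.76)/6.02 = 13.5781.
Lost resolution: 16 − 13.5781 = 2.4219 bits.

2.42 bits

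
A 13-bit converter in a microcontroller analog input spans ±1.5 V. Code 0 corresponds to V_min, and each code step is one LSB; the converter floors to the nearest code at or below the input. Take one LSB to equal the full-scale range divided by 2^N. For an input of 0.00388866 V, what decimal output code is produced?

4106

Range = 1.5 − (-1.5) = 3 V. LSB = 3 V / 2^13 ≈ 366.2 µV.
(V_in − V_min) × 2^13/range = (0.00388866 − (-1.5)) × 8192/3 = 4106.619.
Floor → code = 4106.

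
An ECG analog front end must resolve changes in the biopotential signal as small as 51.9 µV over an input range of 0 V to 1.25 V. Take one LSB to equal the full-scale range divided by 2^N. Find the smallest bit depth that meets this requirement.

Range is 1.25 V.
Required number of levels: 1.25/51.9 µV = 24085; smallest N with 2^N ≥ that is 15.

15 bits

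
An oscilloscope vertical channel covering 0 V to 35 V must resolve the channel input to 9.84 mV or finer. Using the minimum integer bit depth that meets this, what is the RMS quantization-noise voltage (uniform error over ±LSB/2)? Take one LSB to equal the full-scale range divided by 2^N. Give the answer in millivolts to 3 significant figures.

Range is 35 V.
Need 2^N ≥ 35 V / 9.84 mV = 3557 → N_min = 12.
Step size = 35/4096 V = 8.5449 mV.
RMS noise = LSB/√12 = 2.47 mV.

2.47 mV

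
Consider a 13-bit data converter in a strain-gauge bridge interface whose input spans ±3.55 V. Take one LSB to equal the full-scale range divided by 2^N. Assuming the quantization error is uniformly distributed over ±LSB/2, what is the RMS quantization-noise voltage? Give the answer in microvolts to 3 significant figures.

250 µV

Range = 3.55 − (-3.55) = 7.1 V.
One LSB is 7.1 V / 8192 = 0.86670 mV.
V_rms = LSB/√12 = 0.86670 mV / √12 = 250 µV.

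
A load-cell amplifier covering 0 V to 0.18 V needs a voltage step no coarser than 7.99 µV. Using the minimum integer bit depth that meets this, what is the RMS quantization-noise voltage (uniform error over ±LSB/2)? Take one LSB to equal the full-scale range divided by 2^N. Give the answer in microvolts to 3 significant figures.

V_FS = 0.18 V.
Levels needed ≥ 0.18/7.99 µV = 22530. 2^15 = 32768 suffices, so N_min = 15.
LSB = 0.18 V / 2^15 = 5.4932 µV.
σ_q = LSB/√12 = 5.4932 µV/3.4641 = 1.59 µV.

1.59 µV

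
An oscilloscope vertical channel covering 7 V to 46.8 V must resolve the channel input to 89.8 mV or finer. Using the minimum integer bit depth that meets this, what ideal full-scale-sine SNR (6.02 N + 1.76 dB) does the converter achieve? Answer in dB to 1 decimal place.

55.9 dB

Full-scale range = 46.8 V − (7 V) = 39.8 V.
Levels needed ≥ 39.8/89.8 mV = 443.2. 2^9 = 512 suffices, so N_min = 9.
SNR = 6.02 × 9 + 1.76 = 55.94 dB.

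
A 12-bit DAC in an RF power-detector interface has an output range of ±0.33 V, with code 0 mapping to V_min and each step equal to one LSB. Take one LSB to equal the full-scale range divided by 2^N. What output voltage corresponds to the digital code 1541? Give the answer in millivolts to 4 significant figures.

-81.69 mV

Range = 0.33 − (-0.33) = 0.66 V. LSB = 0.66 V / 2^12.
V_out = -0.33 + 1541 × (0.66/4096) V
      = -0.33 + 0.248306 = -0.0816943 V.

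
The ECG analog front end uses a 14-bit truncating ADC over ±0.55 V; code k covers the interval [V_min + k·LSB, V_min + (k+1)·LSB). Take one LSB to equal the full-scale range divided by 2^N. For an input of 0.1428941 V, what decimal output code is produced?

10320

Range = 0.55 − (-0.55) = 1.1 V. LSB = 1.1 V / 2^14 ≈ 67.14 µV.
(V_in − V_min) × 2^14/range = (0.1428941 − (-0.55)) × 16384/1.1 = 10320.343.
Floor → code = 10320.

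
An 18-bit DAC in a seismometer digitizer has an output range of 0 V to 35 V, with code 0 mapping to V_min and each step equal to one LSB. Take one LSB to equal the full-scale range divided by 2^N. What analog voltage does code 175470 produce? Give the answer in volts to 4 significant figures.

23.43 V

Full-scale range = 35 V. LSB = 35 V / 2^18.
Output = V_min + (175470/262144) × range = 0 + 0.669365 × 35 V
      = 0 + 23.4278 = 23.4278 V.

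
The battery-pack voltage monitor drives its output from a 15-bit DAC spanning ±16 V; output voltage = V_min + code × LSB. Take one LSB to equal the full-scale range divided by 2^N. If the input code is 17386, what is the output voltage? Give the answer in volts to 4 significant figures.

Range = 16 − (-16) = 32 V. LSB = 32 V / 2^15.
V_out = V_min + code × LSB = -16 V + 17386 × 32 V / 32768
      = -16 + 16.9785 = 0.978516 V.

0.9785 V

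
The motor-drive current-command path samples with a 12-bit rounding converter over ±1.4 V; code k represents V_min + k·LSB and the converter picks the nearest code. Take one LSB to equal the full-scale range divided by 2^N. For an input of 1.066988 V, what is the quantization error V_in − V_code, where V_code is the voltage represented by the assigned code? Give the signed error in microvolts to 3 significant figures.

The full-scale span is 1.4 − (-1.4) = 2.8 V. LSB = 2.8 V / 2^12 ≈ 0.6836 mV.
(1.066988 − (-1.4)) / LSB = 2.466988 × 4096/2.8 = 3608.8510. Nearest integer: k = 3609.
Reconstructed level: -1.4 + 3609 × 2.8/4096 V = 1.067089844 V.
Error = V_in − V_code = 1.066988 − (1.067089844) = −102 µV.

−102 µV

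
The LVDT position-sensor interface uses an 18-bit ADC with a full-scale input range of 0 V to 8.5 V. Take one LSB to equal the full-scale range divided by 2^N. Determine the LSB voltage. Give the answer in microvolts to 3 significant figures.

32.4 µV

Span = 8.5 V.
2^18 = 262144 levels.
LSB = 8.5 V ÷ 2^18 = 8.5/262144 V = 32.4 µV.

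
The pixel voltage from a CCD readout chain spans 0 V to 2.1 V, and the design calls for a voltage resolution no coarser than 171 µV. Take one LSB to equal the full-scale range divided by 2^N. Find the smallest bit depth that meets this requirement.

Span = 2.1 V.
Required number of levels: 2.1/171 µV = 12281; smallest N with 2^N ≥ that is 14.

14 bits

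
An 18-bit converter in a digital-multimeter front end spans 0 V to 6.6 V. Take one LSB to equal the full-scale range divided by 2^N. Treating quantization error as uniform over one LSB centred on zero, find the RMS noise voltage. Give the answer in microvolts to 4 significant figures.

Span = 6.6 V.
Step size = 6.6/262144 V = 25.1770 µV.
σ_q = LSB/√12 = 25.1770 µV/3.4641 = 7.268 µV.

7.268 µV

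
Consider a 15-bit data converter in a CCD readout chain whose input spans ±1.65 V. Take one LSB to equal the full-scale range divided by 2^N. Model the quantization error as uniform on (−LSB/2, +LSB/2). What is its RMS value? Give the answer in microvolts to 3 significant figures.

29.1 µV

Full-scale range = 1.65 V − (-1.65 V) = 3.3 V.
Step size = 3.3/32768 V = 100.71 µV.
RMS of a uniform error over width LSB is LSB/√12 = 29.1 µV.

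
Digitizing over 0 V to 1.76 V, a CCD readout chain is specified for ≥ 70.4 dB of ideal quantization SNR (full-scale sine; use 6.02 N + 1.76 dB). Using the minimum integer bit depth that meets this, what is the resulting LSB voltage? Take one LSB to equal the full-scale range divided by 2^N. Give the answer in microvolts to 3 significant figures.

Span = 1.76 V.
6.02 N + 1.76 ≥ 70.4 gives N ≥ 11.402, so the minimum integer is 12.
Step size = 1.76/4096 V = 430 µV.

430 µV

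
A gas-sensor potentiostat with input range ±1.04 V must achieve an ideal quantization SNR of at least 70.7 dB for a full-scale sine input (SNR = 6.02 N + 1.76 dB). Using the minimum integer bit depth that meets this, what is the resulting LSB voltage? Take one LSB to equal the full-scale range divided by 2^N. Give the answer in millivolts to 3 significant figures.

0.508 mV

Span: 1.04 V − (-1.04 V) = 2.08 V.
Required N = ⌈(70.7 − 1.76)/6.02⌉ = ⌈11.452⌉ = 12.
Step size = 2.08/4096 V = 0.508 mV.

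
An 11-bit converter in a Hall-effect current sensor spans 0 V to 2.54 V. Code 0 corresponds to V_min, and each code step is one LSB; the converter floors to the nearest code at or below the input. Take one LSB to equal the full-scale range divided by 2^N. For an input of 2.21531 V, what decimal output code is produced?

1786

V_FS = 2.54 V. LSB = 2.54 V / 2^11 ≈ 1.240 mV.
(V_in − V_min) × 2^11/range = (2.21531 − (0)) × 2048/2.54 = 1786.203.
Floor → code = 1786.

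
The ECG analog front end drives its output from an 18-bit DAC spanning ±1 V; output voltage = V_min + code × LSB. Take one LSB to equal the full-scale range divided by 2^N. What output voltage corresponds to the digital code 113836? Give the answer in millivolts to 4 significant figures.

Span: 1 V − (-1 V) = 2 V. LSB = 2 V / 2^18.
Output = V_min + (113836/262144) × range = -1 + 0.434250 × 2 V
      = -1 V + 0.868500 V = -0.131500 V.

-131.5 mV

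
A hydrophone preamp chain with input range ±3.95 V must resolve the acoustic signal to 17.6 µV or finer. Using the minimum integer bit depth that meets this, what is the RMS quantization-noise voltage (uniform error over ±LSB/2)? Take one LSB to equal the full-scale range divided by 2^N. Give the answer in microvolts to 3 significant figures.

4.35 µV

Full-scale range = 3.95 V − (-3.95 V) = 7.9 V.
Levels needed ≥ 7.9/17.6 µV = 448900. 2^19 = 524288 suffices, so N_min = 19.
Step size = 7.9/524288 V = 15.068 µV.
σ_q = LSB/√12 = 15.068 µV/3.4641 = 4.35 µV.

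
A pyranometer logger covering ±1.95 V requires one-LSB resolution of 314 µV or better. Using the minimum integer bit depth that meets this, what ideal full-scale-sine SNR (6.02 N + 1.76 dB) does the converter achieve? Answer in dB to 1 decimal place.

86.0 dB

Span: 1.95 V − (-1.95 V) = 3.9 V.
Levels needed ≥ 3.9/314 µV = 12420. 2^14 = 16384 suffices, so N_min = 14.
6.02(14) + 1.76 = 86.04 dB.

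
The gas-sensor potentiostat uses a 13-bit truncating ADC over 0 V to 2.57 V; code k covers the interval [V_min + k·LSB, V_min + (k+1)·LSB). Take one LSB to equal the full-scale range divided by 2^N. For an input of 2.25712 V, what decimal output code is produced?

Span = 2.57 V. LSB = 2.57 V / 2^13 ≈ 313.7 µV.
V_in − V_min = 2.25712 − (0) = 2.25712 V.
Divide by LSB: 2.25712 × 8192/2.57 = 7194.6798.
Truncating gives code 7194.

7194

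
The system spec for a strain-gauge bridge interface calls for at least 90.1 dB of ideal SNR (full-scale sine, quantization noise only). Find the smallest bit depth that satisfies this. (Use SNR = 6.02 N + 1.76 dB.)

15 bits

Required N = ⌈(90.1 − 1.76)/6.02⌉ = ⌈14.674⌉ = 15.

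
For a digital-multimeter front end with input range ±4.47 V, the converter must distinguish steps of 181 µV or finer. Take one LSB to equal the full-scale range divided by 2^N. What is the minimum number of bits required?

Full-scale range = 4.47 V − (-4.47 V) = 8.94 V.
Required number of levels: 8.94/181 µV = 49392; smallest N with 2^N ≥ that is 16.

16 bits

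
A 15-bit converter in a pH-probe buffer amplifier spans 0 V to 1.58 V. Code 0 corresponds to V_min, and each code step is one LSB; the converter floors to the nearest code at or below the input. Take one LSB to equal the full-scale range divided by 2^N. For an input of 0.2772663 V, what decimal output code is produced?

5750

Span = 1.58 V. LSB = 1.58 V / 2^15 ≈ 48.22 µV.
V_in − V_min = 0.2772663 − (0) = 0.2772663 V.
Divide by LSB: 0.2772663 × 32768/1.58 = 5750.2925.
Truncating gives code 5750.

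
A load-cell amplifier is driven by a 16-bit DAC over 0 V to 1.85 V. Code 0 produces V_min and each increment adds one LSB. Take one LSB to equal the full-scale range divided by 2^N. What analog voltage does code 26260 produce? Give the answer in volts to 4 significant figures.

Range is 1.85 V. LSB = 1.85 V / 2^16.
V_out = 0 + 26260 × (1.85/65536) V
      = 0 V + 0.741287 V = 0.741287 V.

0.7413 V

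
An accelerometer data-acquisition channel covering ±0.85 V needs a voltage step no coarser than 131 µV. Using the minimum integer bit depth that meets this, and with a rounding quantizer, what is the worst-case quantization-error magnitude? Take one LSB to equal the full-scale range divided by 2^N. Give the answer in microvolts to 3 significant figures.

Span: 0.85 V − (-0.85 V) = 1.7 V.
1.7 V / 131 µV = 12980. Since 2^13 = 8192 and 2^14 = 16384, N = 14.
LSB = 1.7 V / 2^14 = 103.76 µV.
Half an LSB is 51.9 µV.

51.9 µV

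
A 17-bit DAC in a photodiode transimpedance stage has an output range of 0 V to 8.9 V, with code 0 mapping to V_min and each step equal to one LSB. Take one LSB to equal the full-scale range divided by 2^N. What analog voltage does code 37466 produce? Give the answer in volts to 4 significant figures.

2.544 V

Span = 8.9 V. LSB = 8.9 V / 2^17.
Output = V_min + (37466/131072) × range = 0 + 0.285843 × 8.9 V
      = 0 + 2.54400 = 2.54400 V.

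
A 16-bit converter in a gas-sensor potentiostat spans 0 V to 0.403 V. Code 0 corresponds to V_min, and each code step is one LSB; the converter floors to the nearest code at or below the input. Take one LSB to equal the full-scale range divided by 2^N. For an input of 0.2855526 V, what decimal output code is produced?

46436

V_FS = 0.403 V. LSB = 0.403 V / 2^16 ≈ 6.149 µV.
(V_in − V_min) × 2^16/range = (0.2855526 − (0)) × 65536/0.403 = 46436.663.
Floor → code = 46436.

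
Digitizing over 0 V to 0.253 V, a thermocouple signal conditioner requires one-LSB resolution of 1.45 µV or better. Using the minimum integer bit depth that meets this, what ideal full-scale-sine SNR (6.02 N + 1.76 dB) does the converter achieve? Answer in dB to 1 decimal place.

110.1 dB

V_FS = 0.253 V.
0.253 V / 1.45 µV = 174500. Since 2^17 = 131072 and 2^18 = 262144, N = 18.
SNR = 6.02 × 18 + 1.76 = 110.12 dB.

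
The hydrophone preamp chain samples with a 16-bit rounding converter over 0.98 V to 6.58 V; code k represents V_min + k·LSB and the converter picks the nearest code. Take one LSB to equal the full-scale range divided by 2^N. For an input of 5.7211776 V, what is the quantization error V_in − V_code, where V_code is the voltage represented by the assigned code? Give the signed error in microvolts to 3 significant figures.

The full-scale span is 6.58 − (0.98) = 5.6 V. LSB = 5.6 V / 2^16 ≈ 85.45 µV.
Position in LSBs: (5.7211776 − (0.98)) × 65536/5.6 = 55485.3241; rounding gives k = 55485.
Reconstructed level: 0.98 + 55485 × 5.6/65536 V = 5.7211499023 V.
Error = V_in − V_code = 5.7211776 − (5.7211499023) = +27.7 µV.

+27.7 µV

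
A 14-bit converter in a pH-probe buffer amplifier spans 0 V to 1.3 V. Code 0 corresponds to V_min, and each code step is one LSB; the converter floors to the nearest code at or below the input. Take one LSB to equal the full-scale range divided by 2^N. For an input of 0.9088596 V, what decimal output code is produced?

11454

Span = 1.3 V. LSB = 1.3 V / 2^14 ≈ 79.35 µV.
V_in − V_min = 0.9088596 − (0) = 0.9088596 V.
Divide by LSB: 0.9088596 × 16384/1.3 = 11454.4275.
Truncating gives code 11454.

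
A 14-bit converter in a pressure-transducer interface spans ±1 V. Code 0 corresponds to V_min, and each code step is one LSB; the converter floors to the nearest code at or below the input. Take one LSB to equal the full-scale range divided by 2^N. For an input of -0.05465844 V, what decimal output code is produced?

7744

Full-scale range = 1 V − (-1 V) = 2 V. LSB = 2 V / 2^14 ≈ 122.1 µV.
V_in − V_min = -0.05465844 − (-1) = 0.94534156 V.
Divide by LSB: 0.94534156 × 16384/2 = 7744.2381.
Truncating gives code 7744.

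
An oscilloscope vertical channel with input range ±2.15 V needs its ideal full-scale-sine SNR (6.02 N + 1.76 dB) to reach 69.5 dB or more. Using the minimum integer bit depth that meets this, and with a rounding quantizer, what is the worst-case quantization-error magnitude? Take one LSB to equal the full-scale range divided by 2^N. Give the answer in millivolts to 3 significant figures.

Span: 2.15 V − (-2.15 V) = 4.3 V.
Solving 6.02 N ≥ 69.5 − 1.76: N ≥ 11.252. Round up → N = 12.
Step size = 4.3/4096 V = 1.0498 mV.
Max error for round-to-nearest is LSB/2 = 0.525 mV.

0.525 mV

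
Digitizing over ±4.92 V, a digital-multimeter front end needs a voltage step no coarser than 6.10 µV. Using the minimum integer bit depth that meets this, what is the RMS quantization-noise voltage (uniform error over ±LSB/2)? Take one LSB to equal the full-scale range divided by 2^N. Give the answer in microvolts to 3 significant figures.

Span: 4.92 V − (-4.92 V) = 9.84 V.
Required number of levels: 9.84/6.10 µV = 1.6131e6; smallest N with 2^N ≥ that is 21.
LSB = 9.84 V / 2^21 = 4.6921 µV.
σ_q = LSB/√12 = 4.6921 µV/3.4641 = 1.35 µV.

1.35 µV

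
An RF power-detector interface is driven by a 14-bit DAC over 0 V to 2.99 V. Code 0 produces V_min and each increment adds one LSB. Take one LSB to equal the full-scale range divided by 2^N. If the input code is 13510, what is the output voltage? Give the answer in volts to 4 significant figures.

V_FS = 2.99 V. LSB = 2.99 V / 2^14.
V_out = V_min + code × LSB = 0 V + 13510 × 2.99 V / 16384
      = 0 + 2.46551 = 2.46551 V.

2.466 V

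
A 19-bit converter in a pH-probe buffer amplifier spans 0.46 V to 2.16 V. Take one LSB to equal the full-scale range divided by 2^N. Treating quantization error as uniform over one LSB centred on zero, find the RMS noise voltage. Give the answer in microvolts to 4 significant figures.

The full-scale span is 2.16 − (0.46) = 1.7 V.
Step size = 1.7/524288 V = 3.24249 µV.
V_rms = LSB/√12 = 3.24249 µV / √12 = 0.9360 µV.

0.9360 µV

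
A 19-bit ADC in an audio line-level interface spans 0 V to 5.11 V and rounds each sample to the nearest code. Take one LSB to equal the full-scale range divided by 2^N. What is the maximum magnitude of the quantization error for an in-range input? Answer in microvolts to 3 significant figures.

4.87 µV

Range is 5.11 V.
One LSB is 5.11 V / 524288 = 9.7466 µV.
Worst-case error for round-to-nearest is half an LSB: 4.87 µV.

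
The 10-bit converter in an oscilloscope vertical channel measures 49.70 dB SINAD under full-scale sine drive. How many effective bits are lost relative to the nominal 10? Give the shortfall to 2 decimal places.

2.04 bits

Effective bits = (49.70 − 1.76)/6.02 = 7.9635.
10 − 7.9635 = 2.04 bits below nominal.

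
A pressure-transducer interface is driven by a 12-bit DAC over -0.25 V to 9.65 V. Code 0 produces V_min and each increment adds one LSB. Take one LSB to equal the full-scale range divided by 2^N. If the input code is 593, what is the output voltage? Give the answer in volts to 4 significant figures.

Span: 9.65 V − (-0.25 V) = 9.9 V. LSB = 9.9 V / 2^12.
Output = V_min + (593/4096) × range = -0.25 + 0.144775 × 9.9 V
      = -0.25 V + 1.43328 V = 1.18328 V.

1.183 V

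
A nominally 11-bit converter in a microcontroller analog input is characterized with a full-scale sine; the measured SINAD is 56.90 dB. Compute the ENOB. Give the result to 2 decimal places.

9.16 bits

Inverting SNR = 6.02 N + 1.76: N_eff = (56.90 − 1.76)/6.02 = 9.1595.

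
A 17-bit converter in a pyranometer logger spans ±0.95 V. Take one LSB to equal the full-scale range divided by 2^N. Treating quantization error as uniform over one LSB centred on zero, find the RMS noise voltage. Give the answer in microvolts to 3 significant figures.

4.18 µV

Span: 0.95 V − (-0.95 V) = 1.9 V.
Step size = 1.9/131072 V = 14.496 µV.
RMS of a uniform error over width LSB is LSB/√12 = 4.18 µV.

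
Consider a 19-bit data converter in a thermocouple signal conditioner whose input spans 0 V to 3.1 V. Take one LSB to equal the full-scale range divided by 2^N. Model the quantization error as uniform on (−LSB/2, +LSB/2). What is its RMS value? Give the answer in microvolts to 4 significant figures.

1.707 µV

Span = 3.1 V.
LSB = 3.1 V / 2^19 = 5.91278 µV.
V_rms = LSB/√12 = 5.91278 µV / √12 = 1.707 µV.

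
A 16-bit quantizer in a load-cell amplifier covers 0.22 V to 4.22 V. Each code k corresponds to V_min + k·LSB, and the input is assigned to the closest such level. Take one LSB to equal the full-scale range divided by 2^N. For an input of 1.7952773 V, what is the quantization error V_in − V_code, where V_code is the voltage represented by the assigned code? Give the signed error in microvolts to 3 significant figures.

+21.0 µV

Full-scale range = 4.22 V − (0.22 V) = 4 V. LSB = 4 V / 2^16 ≈ 61.04 µV.
Position in LSBs: (1.7952773 − (0.22)) × 65536/4 = 25809.3433; rounding gives k = 25809.
V_code = 0.22 + (25809/65536) × 4 = 1.7952563477 V.
V_in − V_code = 1.7952773 − (1.7952563477) = +21.0 µV.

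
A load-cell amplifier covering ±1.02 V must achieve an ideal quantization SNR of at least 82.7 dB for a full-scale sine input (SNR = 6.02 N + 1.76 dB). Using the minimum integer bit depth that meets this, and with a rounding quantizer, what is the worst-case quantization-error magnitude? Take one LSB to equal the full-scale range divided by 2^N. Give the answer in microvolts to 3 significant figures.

62.3 µV

Range = 1.02 − (-1.02) = 2.04 V.
N ≥ (82.7 − 1.76)/6.02 = 13.445 → N_min = 14.
LSB = 2.04 V ÷ 2^14 = 2.04/16384 V = 124.51 µV.
Half an LSB is 62.3 µV.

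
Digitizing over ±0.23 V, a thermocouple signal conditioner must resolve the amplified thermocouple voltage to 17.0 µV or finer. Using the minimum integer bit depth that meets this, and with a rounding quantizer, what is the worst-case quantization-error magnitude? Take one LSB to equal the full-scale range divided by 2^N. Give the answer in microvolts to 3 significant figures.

7.02 µV

Span: 0.23 V − (-0.23 V) = 0.46 V.
Levels needed ≥ 0.46/17.0 µV = 27060. 2^15 = 32768 suffices, so N_min = 15.
One LSB is 0.46 V / 32768 = 14.038 µV.
Max error for round-to-nearest is LSB/2 = 7.02 µV.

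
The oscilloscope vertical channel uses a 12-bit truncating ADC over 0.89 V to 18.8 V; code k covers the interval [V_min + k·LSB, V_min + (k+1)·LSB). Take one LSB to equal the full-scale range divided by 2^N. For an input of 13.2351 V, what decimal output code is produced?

2823

Full-scale range = 18.8 V − (0.89 V) = 17.91 V. LSB = 17.91 V / 2^12 ≈ 4.373 mV.
V_in − V_min = 13.2351 − (0.89) = 12.3451 V.
Divide by LSB: 12.3451 × 4096/17.91 = 2823.3127.
Truncating gives code 2823.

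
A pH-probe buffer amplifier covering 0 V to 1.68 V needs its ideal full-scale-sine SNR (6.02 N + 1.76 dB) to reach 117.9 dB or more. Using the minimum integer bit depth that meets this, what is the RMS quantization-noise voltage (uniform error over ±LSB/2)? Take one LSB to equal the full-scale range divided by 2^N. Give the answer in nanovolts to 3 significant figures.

463 nV

Span = 1.68 V.
Solving 6.02 N ≥ 117.9 − 1.76: N ≥ 19.292. Round up → N = 20.
LSB = 1.68 V ÷ 2^20 = 1.68/1048576 V = 1.6022 µV.
σ_q = LSB/√12 = 1.6022 µV/3.4641 = 463 nV.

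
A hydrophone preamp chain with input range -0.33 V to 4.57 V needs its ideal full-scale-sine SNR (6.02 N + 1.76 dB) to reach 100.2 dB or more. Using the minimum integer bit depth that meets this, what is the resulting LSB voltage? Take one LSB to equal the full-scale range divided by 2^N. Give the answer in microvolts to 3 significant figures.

37.4 µV

Span: 4.57 V − (-0.33 V) = 4.9 V.
Required N = ⌈(100.2 − 1.76)/6.02⌉ = ⌈16.352⌉ = 17.
Step size = 4.9/131072 V = 37.4 µV.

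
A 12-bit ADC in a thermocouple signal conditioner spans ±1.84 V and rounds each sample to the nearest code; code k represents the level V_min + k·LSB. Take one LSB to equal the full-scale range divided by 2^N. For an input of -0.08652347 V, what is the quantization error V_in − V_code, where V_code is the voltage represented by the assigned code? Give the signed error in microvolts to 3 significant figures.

The full-scale span is 1.84 − (-1.84) = 3.68 V. LSB = 3.68 V / 2^12 ≈ 0.8984 mV.
Position in LSBs: (-0.08652347 − (-1.84)) × 4096/3.68 = 1951.6956; rounding gives k = 1952.
V_code = V_min + k × range/2^12 = -1.84 + 1952 × 3.68/4096 = -0.08625000000 V.
Error = V_in − V_code = -0.08652347 − (-0.08625000000) = −273 µV.

−273 µV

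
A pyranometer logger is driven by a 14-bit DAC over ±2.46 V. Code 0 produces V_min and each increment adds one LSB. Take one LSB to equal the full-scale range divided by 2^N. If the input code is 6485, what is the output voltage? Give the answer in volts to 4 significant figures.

-0.5126 V

Span: 2.46 V − (-2.46 V) = 4.92 V. LSB = 4.92 V / 2^14.
V_out = -2.46 + 6485 × (4.92/16384) V
      = -2.46 + 1.94740 = -0.512600 V.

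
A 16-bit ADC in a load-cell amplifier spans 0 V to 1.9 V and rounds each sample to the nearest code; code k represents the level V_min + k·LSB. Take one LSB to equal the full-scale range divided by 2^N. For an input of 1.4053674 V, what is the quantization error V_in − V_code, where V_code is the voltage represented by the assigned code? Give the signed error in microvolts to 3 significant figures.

Full-scale range = 1.9 V. LSB = 1.9 V / 2^16 ≈ 28.99 µV.
Position in LSBs: (1.4053674 − (0)) × 65536/1.9 = 48474.8200; rounding gives k = 48475.
V_code = 0 + (48475/65536) × 1.9 = 1.4053726196 V.
Error = V_in − V_code = 1.4053674 − (1.4053726196) = −5.22 µV.

−5.22 µV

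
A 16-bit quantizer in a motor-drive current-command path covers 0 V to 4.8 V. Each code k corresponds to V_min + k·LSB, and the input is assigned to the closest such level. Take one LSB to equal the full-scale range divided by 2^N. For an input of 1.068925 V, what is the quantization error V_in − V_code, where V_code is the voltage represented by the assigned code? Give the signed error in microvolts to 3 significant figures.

+28.5 µV

Range is 4.8 V. LSB = 4.8 V / 2^16 ≈ 73.24 µV.
Position in LSBs: (1.068925 − (0)) × 65536/4.8 = 14594.3893; rounding gives k = 14594.
Reconstructed level: 0 + 14594 × 4.8/65536 V = 1.0688964844 V.
e = 1.068925 − (1.0688964844) = +28.5 µV.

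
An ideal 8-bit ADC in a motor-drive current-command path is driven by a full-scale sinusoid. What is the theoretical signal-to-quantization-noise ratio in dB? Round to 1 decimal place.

49.9 dB

Ideal quantization SNR: 6.02 × 8 + 1.76 dB = 49.9 dB.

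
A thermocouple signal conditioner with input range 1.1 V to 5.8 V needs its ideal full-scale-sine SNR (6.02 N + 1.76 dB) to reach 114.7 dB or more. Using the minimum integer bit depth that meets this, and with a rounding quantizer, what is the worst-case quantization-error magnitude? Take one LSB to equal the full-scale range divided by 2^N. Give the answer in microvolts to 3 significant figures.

The full-scale span is 5.8 − (1.1) = 4.7 V.
N ≥ (114.7 − 1.76)/6.02 = 18.761 → N_min = 19.
One LSB is 4.7 V / 524288 = 8.9645 µV.
Half an LSB is 4.48 µV.

4.48 µV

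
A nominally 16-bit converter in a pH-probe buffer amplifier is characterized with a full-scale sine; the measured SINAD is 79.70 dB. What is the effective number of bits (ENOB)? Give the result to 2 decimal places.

12.95 bits

(79.70 − 1.76) / 6.02 = 77.94/6.02 = 12.9468 effective bits.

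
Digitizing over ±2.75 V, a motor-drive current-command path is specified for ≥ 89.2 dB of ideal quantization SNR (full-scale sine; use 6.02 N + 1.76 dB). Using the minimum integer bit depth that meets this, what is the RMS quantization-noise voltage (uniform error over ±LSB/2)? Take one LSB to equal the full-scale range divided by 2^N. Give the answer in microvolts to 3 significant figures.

48.5 µV

The full-scale span is 2.75 − (-2.75) = 5.5 V.
N ≥ (89.2 − 1.76)/6.02 = 14.525 → N_min = 15.
LSB = 5.5 V ÷ 2^15 = 5.5/32768 V = 167.85 µV.
RMS noise = LSB/√12 = 48.5 µV.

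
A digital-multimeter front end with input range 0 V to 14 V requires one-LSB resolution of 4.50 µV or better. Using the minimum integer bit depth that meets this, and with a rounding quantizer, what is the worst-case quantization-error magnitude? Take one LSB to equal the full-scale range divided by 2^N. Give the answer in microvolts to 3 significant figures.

V_FS = 14 V.
14 V / 4.50 µV = 3.111e6. Since 2^21 = 2097152 and 2^22 = 4194304, N = 22.
LSB = 14 V ÷ 2^22 = 14/4194304 V = 3.3379 µV.
Half an LSB is 1.67 µV.

1.67 µV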